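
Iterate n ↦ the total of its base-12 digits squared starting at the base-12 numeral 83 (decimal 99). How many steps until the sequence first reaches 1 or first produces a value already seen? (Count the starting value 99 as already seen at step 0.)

6

99 = (8,3)_12 → 73
73 = (6,1)_12 → 37
37 = (3,1)_12 → 10
10 = (10)_12 → 100
100 = (8,4)_12 → 80
80 = (6,8)_12 → 100  — 100 repeats.
That took 6 steps.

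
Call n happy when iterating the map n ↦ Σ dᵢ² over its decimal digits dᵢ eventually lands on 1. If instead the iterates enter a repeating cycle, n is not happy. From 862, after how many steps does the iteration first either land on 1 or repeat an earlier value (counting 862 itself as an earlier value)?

862 → 104
104 → 17
17 → 50
50 → 25
25 → 29
29 → 85
85 → 89
89 → 145
145 → 42
42 → 20
20 → 4
4 → 16
16 → 37
37 → 58
58 → 89  — 89 repeats.
That took 15 steps.

15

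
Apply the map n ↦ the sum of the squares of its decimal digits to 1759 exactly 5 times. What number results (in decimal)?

37

1759 → 156
156 → 62
62 → 40
40 → 16
16 → 37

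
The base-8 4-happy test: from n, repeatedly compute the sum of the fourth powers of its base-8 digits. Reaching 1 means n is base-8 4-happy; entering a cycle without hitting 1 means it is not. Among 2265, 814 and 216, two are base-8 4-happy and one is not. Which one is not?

2265: 2265 → 419 → 1633 → 339 → 722 → 114 → 1313 → 529 → 18 → 32 → 256 → 256  — repeats 256 (not base-8 4-happy)
814: 814 → 2178 → 288 → 512 → 1  — reaches 1 (base-8 4-happy)
216: 216 → 162 → 288 → 512 → 1  — reaches 1 (base-8 4-happy)

2265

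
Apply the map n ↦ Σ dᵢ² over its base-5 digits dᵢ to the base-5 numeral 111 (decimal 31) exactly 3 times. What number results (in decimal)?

17

31 = (1,1,1)_5 → 1² + 1² + 1² = 3
3 = (3)_5 → 3² = 9
9 = (1,4)_5 → 1² + 4² = 17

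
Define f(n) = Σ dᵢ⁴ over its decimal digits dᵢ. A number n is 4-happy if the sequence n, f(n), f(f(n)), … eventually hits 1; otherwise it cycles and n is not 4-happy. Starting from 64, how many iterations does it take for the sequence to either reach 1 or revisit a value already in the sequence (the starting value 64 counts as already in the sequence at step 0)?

10

64 → 6⁴ + 4⁴ = 1296 + 256 = 1552
1552 → 1⁴ + 5⁴ + 5⁴ + 2⁴ = 1 + 625 + 625 + 16 = 1267
1267 → 1⁴ + 2⁴ + 6⁴ + 7⁴ = 1 + 16 + 1296 + 2401 = 3714
3714 → 3⁴ + 7⁴ + 1⁴ + 4⁴ = 81 + 2401 + 1 + 256 = 2739
2739 → 2⁴ + 7⁴ + 3⁴ + 9⁴ = 16 + 2401 + 81 + 6561 = 9059
9059 → 9⁴ + 0⁴ + 5⁴ + 9⁴ = 6561 + 0 + 625 + 6561 = 13747
13747 → 1⁴ + 3⁴ + 7⁴ + 4⁴ + 7⁴ = 1 + 81 + 2401 + 256 + 2401 = 5140
5140 → 5⁴ + 1⁴ + 4⁴ + 0⁴ = 625 + 1 + 256 + 0 = 882
882 → 8⁴ + 8⁴ + 2⁴ = 4096 + 4096 + 16 = 8208
8208 → 8⁴ + 2⁴ + 0⁴ + 8⁴ = 4096 + 16 + 0 + 4096 = 8208  — 8208 repeats.
That took 10 steps.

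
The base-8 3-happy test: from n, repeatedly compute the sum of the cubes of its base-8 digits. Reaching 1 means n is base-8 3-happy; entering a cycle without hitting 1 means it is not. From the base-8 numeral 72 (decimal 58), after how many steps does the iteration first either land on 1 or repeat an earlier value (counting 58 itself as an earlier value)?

58 = (7,2)_8 → 7³ + 2³ = 351
351 = (5,3,7)_8 → 5³ + 3³ + 7³ = 495
495 = (7,5,7)_8 → 7³ + 5³ + 7³ = 811
811 = (1,4,5,3)_8 → 1³ + 4³ + 5³ + 3³ = 217
217 = (3,3,1)_8 → 3³ + 3³ + 1³ = 55
55 = (6,7)_8 → 6³ + 7³ = 559
559 = (1,0,5,7)_8 → 1³ + 0³ + 5³ + 7³ = 469
469 = (7,2,5)_8 → 7³ + 2³ + 5³ = 476
476 = (7,3,4)_8 → 7³ + 3³ + 4³ = 434
434 = (6,6,2)_8 → 6³ + 6³ + 2³ = 440
440 = (6,7,0)_8 → 6³ + 7³ + 0³ = 559  — 559 repeats.
That took 11 steps.

11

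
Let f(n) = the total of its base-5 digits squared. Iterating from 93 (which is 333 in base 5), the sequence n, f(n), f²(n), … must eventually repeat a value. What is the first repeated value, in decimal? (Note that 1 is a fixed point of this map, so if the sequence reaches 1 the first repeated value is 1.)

93 = (3,3,3)_5 → 3² + 3² + 3² = 27
27 = (1,0,2)_5 → 1² + 0² + 2² = 5
5 = (1,0)_5 → 1² + 0² = 1  — reached the fixed point 1.
1 → 1, so 1 is the first repeated value.

1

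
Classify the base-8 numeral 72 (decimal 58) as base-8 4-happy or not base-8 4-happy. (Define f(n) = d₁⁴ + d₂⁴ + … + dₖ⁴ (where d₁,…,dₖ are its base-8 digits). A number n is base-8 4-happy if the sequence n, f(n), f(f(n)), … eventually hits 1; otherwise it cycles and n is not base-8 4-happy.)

base-8 4-happy

58 = (7,2)_8 → 7⁴ + 2⁴ = 2417
2417 = (4,5,6,1)_8 → 4⁴ + 5⁴ + 6⁴ + 1⁴ = 2178
2178 = (4,2,0,2)_8 → 4⁴ + 2⁴ + 0⁴ + 2⁴ = 288
288 = (4,4,0)_8 → 4⁴ + 4⁴ + 0⁴ = 512
512 = (1,0,0,0)_8 → 1⁴ + 0⁴ + 0⁴ + 0⁴ = 1  — reached 1.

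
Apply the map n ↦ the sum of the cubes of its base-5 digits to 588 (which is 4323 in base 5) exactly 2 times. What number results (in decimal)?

588 = (4,3,2,3)_5 → 4³ + 3³ + 2³ + 3³ = 126
126 = (1,0,0,1)_5 → 1³ + 0³ + 0³ + 1³ = 2

2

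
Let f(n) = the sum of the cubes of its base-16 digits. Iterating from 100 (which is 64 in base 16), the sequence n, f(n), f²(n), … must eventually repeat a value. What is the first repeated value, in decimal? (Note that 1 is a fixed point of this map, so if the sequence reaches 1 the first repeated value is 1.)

1

100 = (6,4)_16 → 6³ + 4³ = 216 + 64 = 280
280 = (1,1,8)_16 → 1³ + 1³ + 8³ = 1 + 1 + 512 = 514
514 = (2,0,2)_16 → 2³ + 0³ + 2³ = 8 + 0 + 8 = 16
16 = (1,0)_16 → 1³ + 0³ = 1 + 0 = 1  — reached the fixed point 1.
1 → 1, so 1 is the first repeated value.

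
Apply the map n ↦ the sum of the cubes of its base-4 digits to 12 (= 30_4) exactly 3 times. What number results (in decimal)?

12 = (3,0)_4 → 3³ + 0³ = 27
27 = (1,2,3)_4 → 1³ + 2³ + 3³ = 36
36 = (2,1,0)_4 → 2³ + 1³ + 0³ = 9

9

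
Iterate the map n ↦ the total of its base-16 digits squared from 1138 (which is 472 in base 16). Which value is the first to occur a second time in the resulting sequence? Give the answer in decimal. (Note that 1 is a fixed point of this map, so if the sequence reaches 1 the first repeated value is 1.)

1138 = (4,7,2)_16 → 4² + 7² + 2² = 69
69 = (4,5)_16 → 4² + 5² = 41
41 = (2,9)_16 → 2² + 9² = 85
85 = (5,5)_16 → 5² + 5² = 50
50 = (3,2)_16 → 3² + 2² = 13
13 = (13)_16 → 13² = 169
169 = (10,9)_16 → 10² + 9² = 181
181 = (11,5)_16 → 11² + 5² = 146
146 = (9,2)_16 → 9² + 2² = 85  — 85 already appeared earlier.

85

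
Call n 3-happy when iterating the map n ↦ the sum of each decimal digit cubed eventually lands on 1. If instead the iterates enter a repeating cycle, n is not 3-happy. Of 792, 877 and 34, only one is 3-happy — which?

792: 792 → 1080 → 513 → 153 → 153  — repeats 153 (not 3-happy)
877: 877 → 1198 → 1243 → 100 → 1  — reaches 1 (3-happy)
34: 34 → 91 → 730 → 370 → 370  — repeats 370 (not 3-happy)

877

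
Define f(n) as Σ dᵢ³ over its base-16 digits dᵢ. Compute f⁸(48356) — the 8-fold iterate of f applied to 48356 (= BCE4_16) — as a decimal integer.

48356 = (11,12,14,4)_16 → 11³ + 12³ + 14³ + 4³ = 1331 + 1728 + 2744 + 64 = 5867
5867 = (1,6,14,11)_16 → 1³ + 6³ + 14³ + 11³ = 1 + 216 + 2744 + 1331 = 4292
4292 = (1,0,12,4)_16 → 1³ + 0³ + 12³ + 4³ = 1 + 0 + 1728 + 64 = 1793
1793 = (7,0,1)_16 → 7³ + 0³ + 1³ = 343 + 0 + 1 = 344
344 = (1,5,8)_16 → 1³ + 5³ + 8³ = 1 + 125 + 512 = 638
638 = (2,7,14)_16 → 2³ + 7³ + 14³ = 8 + 343 + 2744 = 3095
3095 = (12,1,7)_16 → 12³ + 1³ + 7³ = 1728 + 1 + 343 = 2072
2072 = (8,1,8)_16 → 8³ + 1³ + 8³ = 512 + 1 + 512 = 1025

1025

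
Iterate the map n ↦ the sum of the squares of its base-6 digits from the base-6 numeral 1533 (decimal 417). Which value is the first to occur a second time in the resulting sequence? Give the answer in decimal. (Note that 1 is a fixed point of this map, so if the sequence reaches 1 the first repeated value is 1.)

1

417 = (1,5,3,3)_6 → 44
44 = (1,1,2)_6 → 6
6 = (1,0)_6 → 1  — reached the fixed point 1.
1 → 1, so 1 is the first repeated value.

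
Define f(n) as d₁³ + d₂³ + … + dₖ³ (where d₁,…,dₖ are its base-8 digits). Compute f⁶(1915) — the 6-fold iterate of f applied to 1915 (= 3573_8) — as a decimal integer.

1915 = (3,5,7,3)_8 → 3³ + 5³ + 7³ + 3³ = 27 + 125 + 343 + 27 = 522
522 = (1,0,1,2)_8 → 1³ + 0³ + 1³ + 2³ = 1 + 0 + 1 + 8 = 10
10 = (1,2)_8 → 1³ + 2³ = 1 + 8 = 9
9 = (1,1)_8 → 1³ + 1³ = 1 + 1 = 2
2 = (2)_8 → 2³ = 8
8 = (1,0)_8 → 1³ + 0³ = 1 + 0 = 1

1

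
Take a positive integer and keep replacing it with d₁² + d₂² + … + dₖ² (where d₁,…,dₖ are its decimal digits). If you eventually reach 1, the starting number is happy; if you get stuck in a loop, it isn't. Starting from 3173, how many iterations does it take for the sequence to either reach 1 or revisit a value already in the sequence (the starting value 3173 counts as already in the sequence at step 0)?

3

3173 → 3² + 1² + 7² + 3² = 68
68 → 6² + 8² = 100
100 → 1² + 0² + 0² = 1  — reached 1.
That took 3 steps.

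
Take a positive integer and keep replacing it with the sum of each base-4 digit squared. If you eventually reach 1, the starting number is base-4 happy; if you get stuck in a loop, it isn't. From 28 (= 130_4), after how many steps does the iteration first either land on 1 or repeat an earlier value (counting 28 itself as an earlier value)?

28 = (1,3,0)_4 → 1² + 3² + 0² = 10
10 = (2,2)_4 → 2² + 2² = 8
8 = (2,0)_4 → 2² + 0² = 4
4 = (1,0)_4 → 1² + 0² = 1  — reached 1.
That took 4 steps.

4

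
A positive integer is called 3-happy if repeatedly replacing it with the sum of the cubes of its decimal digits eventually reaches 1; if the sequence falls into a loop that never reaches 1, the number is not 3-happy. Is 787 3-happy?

3-happy

787 → 7³ + 8³ + 7³ = 343 + 512 + 343 = 1198
1198 → 1³ + 1³ + 9³ + 8³ = 1 + 1 + 729 + 512 = 1243
1243 → 1³ + 2³ + 4³ + 3³ = 1 + 8 + 64 + 27 = 100
100 → 1³ + 0³ + 0³ = 1 + 0 + 0 = 1  — reached 1.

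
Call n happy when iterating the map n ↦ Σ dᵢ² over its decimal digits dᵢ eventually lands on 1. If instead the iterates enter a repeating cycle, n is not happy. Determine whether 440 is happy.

happy

440 → 32
32 → 13
13 → 10
10 → 1  — reached 1.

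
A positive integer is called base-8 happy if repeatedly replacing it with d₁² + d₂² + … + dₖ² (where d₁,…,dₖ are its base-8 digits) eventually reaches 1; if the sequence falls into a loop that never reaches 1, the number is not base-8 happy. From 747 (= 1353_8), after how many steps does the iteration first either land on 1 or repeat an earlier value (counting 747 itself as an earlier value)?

747 = (1,3,5,3)_8 → 1² + 3² + 5² + 3² = 1 + 9 + 25 + 9 = 44
44 = (5,4)_8 → 5² + 4² = 25 + 16 = 41
41 = (5,1)_8 → 5² + 1² = 25 + 1 = 26
26 = (3,2)_8 → 3² + 2² = 9 + 4 = 13
13 = (1,5)_8 → 1² + 5² = 1 + 25 = 26  — 26 repeats.
That took 5 steps.

5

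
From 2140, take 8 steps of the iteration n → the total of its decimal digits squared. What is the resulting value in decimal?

42

2140 → 21
21 → 5
5 → 25
25 → 29
29 → 85
85 → 89
89 → 145
145 → 42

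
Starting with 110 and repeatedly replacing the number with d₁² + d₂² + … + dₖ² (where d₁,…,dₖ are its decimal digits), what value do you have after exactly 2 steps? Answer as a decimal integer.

110 → 1² + 1² + 0² = 2
2 → 2² = 4

4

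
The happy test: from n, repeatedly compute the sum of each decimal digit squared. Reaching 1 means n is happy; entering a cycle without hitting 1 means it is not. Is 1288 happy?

1288 → 1² + 2² + 8² + 8² = 133
133 → 1² + 3² + 3² = 19
19 → 1² + 9² = 82
82 → 8² + 2² = 68
68 → 6² + 8² = 100
100 → 1² + 0² + 0² = 1  — reached 1.

happy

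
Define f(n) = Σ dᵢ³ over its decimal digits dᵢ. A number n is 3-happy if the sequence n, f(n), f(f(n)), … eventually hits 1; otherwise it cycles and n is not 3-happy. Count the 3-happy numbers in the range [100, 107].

100: 100 → 1  — 3-happy
101: 101 → 2 → 8 → 512 → 134 → 92 → 737 → 713 → 371 → 371  — not 3-happy
102: 102 → 9 → 729 → 1080 → 513 → 153 → 153  — not 3-happy
103: 103 → 28 → 520 → 133 → 55 → 250 → 133  — not 3-happy
104: 104 → 65 → 341 → 92 → 737 → 713 → 371 → 371  — not 3-happy
105: 105 → 126 → 225 → 141 → 66 → 432 → 99 → 1458 → 702 → 351 → 153 → 153  — not 3-happy
106: 106 → 217 → 352 → 160 → 217  — not 3-happy
107: 107 → 344 → 155 → 251 → 134 → 92 → 737 → 713 → 371 → 371  — not 3-happy
3-happy: 100

1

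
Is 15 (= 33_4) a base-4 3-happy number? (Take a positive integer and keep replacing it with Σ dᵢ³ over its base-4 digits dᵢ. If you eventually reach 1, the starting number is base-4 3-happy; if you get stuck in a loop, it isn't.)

not base-4 3-happy

15 = (3,3)_4 → 3³ + 3³ = 54
54 = (3,1,2)_4 → 3³ + 1³ + 2³ = 36
36 = (2,1,0)_4 → 2³ + 1³ + 0³ = 9
9 = (2,1)_4 → 2³ + 1³ = 9  — 9 already seen; the sequence cycles without reaching 1.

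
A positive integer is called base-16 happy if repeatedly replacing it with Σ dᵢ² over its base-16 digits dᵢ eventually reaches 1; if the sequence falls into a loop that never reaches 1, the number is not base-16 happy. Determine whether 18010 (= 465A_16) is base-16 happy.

18010 = (4,6,5,10)_16 → 4² + 6² + 5² + 10² = 16 + 36 + 25 + 100 = 177
177 = (11,1)_16 → 11² + 1² = 121 + 1 = 122
122 = (7,10)_16 → 7² + 10² = 49 + 100 = 149
149 = (9,5)_16 → 9² + 5² = 81 + 25 = 106
106 = (6,10)_16 → 6² + 10² = 36 + 100 = 136
136 = (8,8)_16 → 8² + 8² = 64 + 64 = 128
128 = (8,0)_16 → 8² + 0² = 64 + 0 = 64
64 = (4,0)_16 → 4² + 0² = 16 + 0 = 16
16 = (1,0)_16 → 1² + 0² = 1 + 0 = 1  — reached 1.

base-16 happy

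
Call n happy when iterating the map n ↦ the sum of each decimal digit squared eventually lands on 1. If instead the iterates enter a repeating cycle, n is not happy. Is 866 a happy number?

866 → 8² + 6² + 6² = 136
136 → 1² + 3² + 6² = 46
46 → 4² + 6² = 52
52 → 5² + 2² = 29
29 → 2² + 9² = 85
85 → 8² + 5² = 89
89 → 8² + 9² = 145
145 → 1² + 4² + 5² = 42
42 → 4² + 2² = 20
20 → 2² + 0² = 4
4 → 4² = 16
16 → 1² + 6² = 37
37 → 3² + 7² = 58
58 → 5² + 8² = 89  — 89 already seen; the sequence cycles without reaching 1.

not happy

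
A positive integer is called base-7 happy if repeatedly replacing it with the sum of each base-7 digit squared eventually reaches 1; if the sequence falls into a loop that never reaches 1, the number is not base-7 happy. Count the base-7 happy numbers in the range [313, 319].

1

313: 313 → 65 → 9 → 5 → 25 → 25  — not base-7 happy
314: 314 → 76 → 46 → 52 → 10 → 10  — not base-7 happy
315: 315 → 45 → 45  — not base-7 happy
316: 316 → 46 → 52 → 10 → 10  — not base-7 happy
317: 317 → 49 → 1  — base-7 happy
318: 318 → 54 → 26 → 34 → 52 → 10 → 10  — not base-7 happy
319: 319 → 61 → 27 → 45 → 45  — not base-7 happy
base-7 happy: 317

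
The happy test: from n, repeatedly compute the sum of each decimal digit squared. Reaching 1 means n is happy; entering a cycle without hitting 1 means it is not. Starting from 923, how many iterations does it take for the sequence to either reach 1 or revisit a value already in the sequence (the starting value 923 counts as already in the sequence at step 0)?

923 → 9² + 2² + 3² = 94
94 → 9² + 4² = 97
97 → 9² + 7² = 130
130 → 1² + 3² + 0² = 10
10 → 1² + 0² = 1  — reached 1.
That took 5 steps.

5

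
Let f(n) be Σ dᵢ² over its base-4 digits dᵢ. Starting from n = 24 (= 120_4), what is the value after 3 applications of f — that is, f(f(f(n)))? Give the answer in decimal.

4

24 = (1,2,0)_4 → 5
5 = (1,1)_4 → 2
2 = (2)_4 → 4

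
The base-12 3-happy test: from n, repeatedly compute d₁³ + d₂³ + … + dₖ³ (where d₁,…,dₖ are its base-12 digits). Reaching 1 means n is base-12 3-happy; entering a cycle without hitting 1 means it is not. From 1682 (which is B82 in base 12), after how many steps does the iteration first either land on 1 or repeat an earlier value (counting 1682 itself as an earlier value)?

1682 = (11,8,2)_12 → 11³ + 8³ + 2³ = 1331 + 512 + 8 = 1851
1851 = (1,0,10,3)_12 → 1³ + 0³ + 10³ + 3³ = 1 + 0 + 1000 + 27 = 1028
1028 = (7,1,8)_12 → 7³ + 1³ + 8³ = 343 + 1 + 512 = 856
856 = (5,11,4)_12 → 5³ + 11³ + 4³ = 125 + 1331 + 64 = 1520
1520 = (10,6,8)_12 → 10³ + 6³ + 8³ = 1000 + 216 + 512 = 1728
1728 = (1,0,0,0)_12 → 1³ + 0³ + 0³ + 0³ = 1 + 0 + 0 + 0 = 1  — reached 1.
That took 6 steps.

6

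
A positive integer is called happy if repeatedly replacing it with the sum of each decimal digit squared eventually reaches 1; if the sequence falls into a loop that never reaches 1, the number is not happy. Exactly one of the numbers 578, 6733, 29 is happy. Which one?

578: 578 → 138 → 74 → 65 → 61 → 37 → 58 → 89 → 145 → 42 → 20 → 4 → 16 → 37  — repeats 37 (not happy)
6733: 6733 → 103 → 10 → 1  — reaches 1 (happy)
29: 29 → 85 → 89 → 145 → 42 → 20 → 4 → 16 → 37 → 58 → 89  — repeats 89 (not happy)

6733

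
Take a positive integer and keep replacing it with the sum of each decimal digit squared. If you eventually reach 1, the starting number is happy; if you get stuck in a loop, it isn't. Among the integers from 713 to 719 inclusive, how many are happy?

713: 713 → 59 → 106 → 37 → 58 → 89 → 145 → 42 → 20 → 4 → 16 → 37  — not happy
714: 714 → 66 → 72 → 53 → 34 → 25 → 29 → 85 → 89 → 145 → 42 → 20 → 4 → 16 → 37 → 58 → 89  — not happy
715: 715 → 75 → 74 → 65 → 61 → 37 → 58 → 89 → 145 → 42 → 20 → 4 → 16 → 37  — not happy
716: 716 → 86 → 100 → 1  — happy
717: 717 → 99 → 162 → 41 → 17 → 50 → 25 → 29 → 85 → 89 → 145 → 42 → 20 → 4 → 16 → 37 → 58 → 89  — not happy
718: 718 → 114 → 18 → 65 → 61 → 37 → 58 → 89 → 145 → 42 → 20 → 4 → 16 → 37  — not happy
719: 719 → 131 → 11 → 2 → 4 → 16 → 37 → 58 → 89 → 145 → 42 → 20 → 4  — not happy
happy: 716

1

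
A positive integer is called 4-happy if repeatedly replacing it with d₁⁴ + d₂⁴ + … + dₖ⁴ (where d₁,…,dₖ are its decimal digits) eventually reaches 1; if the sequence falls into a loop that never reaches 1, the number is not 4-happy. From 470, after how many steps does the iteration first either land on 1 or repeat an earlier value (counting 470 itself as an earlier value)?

470 → 2657
2657 → 4338
4338 → 4514
4514 → 1138
1138 → 4179
4179 → 9219
9219 → 13139
13139 → 6725
6725 → 4338  — 4338 repeats.
That took 9 steps.

9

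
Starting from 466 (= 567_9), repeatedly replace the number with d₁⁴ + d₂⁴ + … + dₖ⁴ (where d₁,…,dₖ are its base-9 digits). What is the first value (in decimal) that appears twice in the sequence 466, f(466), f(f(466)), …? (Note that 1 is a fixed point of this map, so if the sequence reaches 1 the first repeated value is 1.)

4098

466 = (5,6,7)_9 → 4322
4322 = (5,8,3,2)_9 → 4818
4818 = (6,5,4,3)_9 → 2258
2258 = (3,0,7,8)_9 → 6578
6578 = (1,0,0,1,8)_9 → 4098
4098 = (5,5,5,3)_9 → 1956
1956 = (2,6,1,3)_9 → 1394
1394 = (1,8,1,8)_9 → 8194
8194 = (1,2,2,1,4)_9 → 290
290 = (3,5,2)_9 → 722
722 = (8,8,2)_9 → 8208
8208 = (1,2,2,3,0)_9 → 114
114 = (1,3,6)_9 → 1378
1378 = (1,8,0,1)_9 → 4098  — 4098 already appeared earlier.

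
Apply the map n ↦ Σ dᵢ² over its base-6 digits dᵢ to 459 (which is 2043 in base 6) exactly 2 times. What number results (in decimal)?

41

459 = (2,0,4,3)_6 → 2² + 0² + 4² + 3² = 4 + 0 + 16 + 9 = 29
29 = (4,5)_6 → 4² + 5² = 16 + 25 = 41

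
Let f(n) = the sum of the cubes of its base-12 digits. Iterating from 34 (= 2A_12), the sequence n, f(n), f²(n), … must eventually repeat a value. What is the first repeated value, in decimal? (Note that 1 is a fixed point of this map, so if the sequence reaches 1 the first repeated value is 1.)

34 = (2,10)_12 → 2³ + 10³ = 8 + 1000 = 1008
1008 = (7,0,0)_12 → 7³ + 0³ + 0³ = 343 + 0 + 0 = 343
343 = (2,4,7)_12 → 2³ + 4³ + 7³ = 8 + 64 + 343 = 415
415 = (2,10,7)_12 → 2³ + 10³ + 7³ = 8 + 1000 + 343 = 1351
1351 = (9,4,7)_12 → 9³ + 4³ + 7³ = 729 + 64 + 343 = 1136
1136 = (7,10,8)_12 → 7³ + 10³ + 8³ = 343 + 1000 + 512 = 1855
1855 = (1,0,10,7)_12 → 1³ + 0³ + 10³ + 7³ = 1 + 0 + 1000 + 343 = 1344
1344 = (9,4,0)_12 → 9³ + 4³ + 0³ = 729 + 64 + 0 = 793
793 = (5,6,1)_12 → 5³ + 6³ + 1³ = 125 + 216 + 1 = 342
342 = (2,4,6)_12 → 2³ + 4³ + 6³ = 8 + 64 + 216 = 288
288 = (2,0,0)_12 → 2³ + 0³ + 0³ = 8 + 0 + 0 = 8
8 = (8)_12 → 8³ = 512
512 = (3,6,8)_12 → 3³ + 6³ + 8³ = 27 + 216 + 512 = 755
755 = (5,2,11)_12 → 5³ + 2³ + 11³ = 125 + 8 + 1331 = 1464
1464 = (10,2,0)_12 → 10³ + 2³ + 0³ = 1000 + 8 + 0 = 1008  — 1008 already appeared earlier.

1008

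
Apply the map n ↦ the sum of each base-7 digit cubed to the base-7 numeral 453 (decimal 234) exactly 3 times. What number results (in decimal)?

234 = (4,5,3)_7 → 4³ + 5³ + 3³ = 64 + 125 + 27 = 216
216 = (4,2,6)_7 → 4³ + 2³ + 6³ = 64 + 8 + 216 = 288
288 = (5,6,1)_7 → 5³ + 6³ + 1³ = 125 + 216 + 1 = 342

342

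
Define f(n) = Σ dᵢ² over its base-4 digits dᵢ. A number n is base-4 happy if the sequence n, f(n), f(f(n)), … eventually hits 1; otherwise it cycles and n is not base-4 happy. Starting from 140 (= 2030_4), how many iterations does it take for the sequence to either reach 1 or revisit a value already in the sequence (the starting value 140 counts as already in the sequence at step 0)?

140 = (2,0,3,0)_4 → 2² + 0² + 3² + 0² = 4 + 0 + 9 + 0 = 13
13 = (3,1)_4 → 3² + 1² = 9 + 1 = 10
10 = (2,2)_4 → 2² + 2² = 4 + 4 = 8
8 = (2,0)_4 → 2² + 0² = 4 + 0 = 4
4 = (1,0)_4 → 1² + 0² = 1 + 0 = 1  — reached 1.
That took 5 steps.

5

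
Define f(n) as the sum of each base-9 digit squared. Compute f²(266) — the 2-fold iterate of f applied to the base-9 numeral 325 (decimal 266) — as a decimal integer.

266 = (3,2,5)_9 → 3² + 2² + 5² = 38
38 = (4,2)_9 → 4² + 2² = 20

20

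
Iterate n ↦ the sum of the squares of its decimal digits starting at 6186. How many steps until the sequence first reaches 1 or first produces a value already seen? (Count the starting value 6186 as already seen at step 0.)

12

6186 → 6² + 1² + 8² + 6² = 137
137 → 1² + 3² + 7² = 59
59 → 5² + 9² = 106
106 → 1² + 0² + 6² = 37
37 → 3² + 7² = 58
58 → 5² + 8² = 89
89 → 8² + 9² = 145
145 → 1² + 4² + 5² = 42
42 → 4² + 2² = 20
20 → 2² + 0² = 4
4 → 4² = 16
16 → 1² + 6² = 37  — 37 repeats.
That took 12 steps.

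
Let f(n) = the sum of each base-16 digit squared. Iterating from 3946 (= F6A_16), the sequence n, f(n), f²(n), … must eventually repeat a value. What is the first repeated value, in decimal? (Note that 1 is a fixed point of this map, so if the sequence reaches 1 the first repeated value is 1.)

85

3946 = (15,6,10)_16 → 15² + 6² + 10² = 361
361 = (1,6,9)_16 → 1² + 6² + 9² = 118
118 = (7,6)_16 → 7² + 6² = 85
85 = (5,5)_16 → 5² + 5² = 50
50 = (3,2)_16 → 3² + 2² = 13
13 = (13)_16 → 13² = 169
169 = (10,9)_16 → 10² + 9² = 181
181 = (11,5)_16 → 11² + 5² = 146
146 = (9,2)_16 → 9² + 2² = 85  — 85 already appeared earlier.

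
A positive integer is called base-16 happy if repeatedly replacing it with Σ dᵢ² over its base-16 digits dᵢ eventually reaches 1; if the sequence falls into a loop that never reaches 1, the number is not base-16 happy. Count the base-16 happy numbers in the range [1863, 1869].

2

1863: 1863 → 114 → 53 → 34 → 8 → 64 → 16 → 1  (reaches 1)
1864: 1864 → 129 → 65 → 17 → 2 → 4 → 16 → 1  (reaches 1)
1865: 1865 → 146 → 85 → 50 → 13 → 169 → 181 → 146  (repeats 146)
1866: 1866 → 165 → 125 → 218 → 269 → 170 → 200 → 208 → 169 → 181 → 146 → 85 → 50 → 13 → 169  (repeats 169)
1867: 1867 → 186 → 221 → 338 → 30 → 197 → 169 → 181 → 146 → 85 → 50 → 13 → 169  (repeats 169)
1868: 1868 → 209 → 170 → 200 → 208 → 169 → 181 → 146 → 85 → 50 → 13 → 169  (repeats 169)
1869: 1869 → 234 → 296 → 69 → 41 → 85 → 50 → 13 → 169 → 181 → 146 → 85  (repeats 85)
base-16 happy: 1863, 1864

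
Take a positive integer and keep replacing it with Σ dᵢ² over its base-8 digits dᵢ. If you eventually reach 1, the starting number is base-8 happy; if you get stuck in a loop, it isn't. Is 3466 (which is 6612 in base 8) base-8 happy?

3466 = (6,6,1,2)_8 → 6² + 6² + 1² + 2² = 77
77 = (1,1,5)_8 → 1² + 1² + 5² = 27
27 = (3,3)_8 → 3² + 3² = 18
18 = (2,2)_8 → 2² + 2² = 8
8 = (1,0)_8 → 1² + 0² = 1  — reached 1.

base-8 happy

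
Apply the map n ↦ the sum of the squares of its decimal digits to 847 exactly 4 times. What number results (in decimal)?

1

847 → 8² + 4² + 7² = 64 + 16 + 49 = 129
129 → 1² + 2² + 9² = 1 + 4 + 81 = 86
86 → 8² + 6² = 64 + 36 = 100
100 → 1² + 0² + 0² = 1 + 0 + 0 = 1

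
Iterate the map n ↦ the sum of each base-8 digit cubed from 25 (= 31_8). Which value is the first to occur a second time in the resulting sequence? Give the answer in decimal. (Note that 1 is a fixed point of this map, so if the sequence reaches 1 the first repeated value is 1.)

559

25 = (3,1)_8 → 3³ + 1³ = 28
28 = (3,4)_8 → 3³ + 4³ = 91
91 = (1,3,3)_8 → 1³ + 3³ + 3³ = 55
55 = (6,7)_8 → 6³ + 7³ = 559
559 = (1,0,5,7)_8 → 1³ + 0³ + 5³ + 7³ = 469
469 = (7,2,5)_8 → 7³ + 2³ + 5³ = 476
476 = (7,3,4)_8 → 7³ + 3³ + 4³ = 434
434 = (6,6,2)_8 → 6³ + 6³ + 2³ = 440
440 = (6,7,0)_8 → 6³ + 7³ + 0³ = 559  — 559 already appeared earlier.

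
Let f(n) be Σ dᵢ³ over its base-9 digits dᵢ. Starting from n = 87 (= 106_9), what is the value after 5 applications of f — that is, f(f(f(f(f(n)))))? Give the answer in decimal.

87 = (1,0,6)_9 → 1³ + 0³ + 6³ = 217
217 = (2,6,1)_9 → 2³ + 6³ + 1³ = 225
225 = (2,7,0)_9 → 2³ + 7³ + 0³ = 351
351 = (4,3,0)_9 → 4³ + 3³ + 0³ = 91
91 = (1,1,1)_9 → 1³ + 1³ + 1³ = 3

3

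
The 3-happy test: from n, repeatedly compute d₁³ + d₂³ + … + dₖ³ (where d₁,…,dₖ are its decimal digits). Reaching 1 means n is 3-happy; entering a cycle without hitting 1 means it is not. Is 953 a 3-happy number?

not 3-happy

953 → 9³ + 5³ + 3³ = 729 + 125 + 27 = 881
881 → 8³ + 8³ + 1³ = 512 + 512 + 1 = 1025
1025 → 1³ + 0³ + 2³ + 5³ = 1 + 0 + 8 + 125 = 134
134 → 1³ + 3³ + 4³ = 1 + 27 + 64 = 92
92 → 9³ + 2³ = 729 + 8 = 737
737 → 7³ + 3³ + 7³ = 343 + 27 + 343 = 713
713 → 7³ + 1³ + 3³ = 343 + 1 + 27 = 371
371 → 3³ + 7³ + 1³ = 27 + 343 + 1 = 371  — 371 already seen; the sequence cycles without reaching 1.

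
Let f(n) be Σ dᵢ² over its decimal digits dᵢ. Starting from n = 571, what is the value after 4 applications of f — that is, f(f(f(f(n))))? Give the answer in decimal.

571 → 5² + 7² + 1² = 25 + 49 + 1 = 75
75 → 7² + 5² = 49 + 25 = 74
74 → 7² + 4² = 49 + 16 = 65
65 → 6² + 5² = 36 + 25 = 61

61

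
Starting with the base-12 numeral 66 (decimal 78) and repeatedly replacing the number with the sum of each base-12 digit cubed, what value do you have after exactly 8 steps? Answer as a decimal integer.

78 = (6,6)_12 → 6³ + 6³ = 216 + 216 = 432
432 = (3,0,0)_12 → 3³ + 0³ + 0³ = 27 + 0 + 0 = 27
27 = (2,3)_12 → 2³ + 3³ = 8 + 27 = 35
35 = (2,11)_12 → 2³ + 11³ = 8 + 1331 = 1339
1339 = (9,3,7)_12 → 9³ + 3³ + 7³ = 729 + 27 + 343 = 1099
1099 = (7,7,7)_12 → 7³ + 7³ + 7³ = 343 + 343 + 343 = 1029
1029 = (7,1,9)_12 → 7³ + 1³ + 9³ = 343 + 1 + 729 = 1073
1073 = (7,5,5)_12 → 7³ + 5³ + 5³ = 343 + 125 + 125 = 593

593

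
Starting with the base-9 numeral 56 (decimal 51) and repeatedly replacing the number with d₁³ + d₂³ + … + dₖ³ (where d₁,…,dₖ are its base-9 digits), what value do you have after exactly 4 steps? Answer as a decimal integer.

51 = (5,6)_9 → 5³ + 6³ = 125 + 216 = 341
341 = (4,1,8)_9 → 4³ + 1³ + 8³ = 64 + 1 + 512 = 577
577 = (7,1,1)_9 → 7³ + 1³ + 1³ = 343 + 1 + 1 = 345
345 = (4,2,3)_9 → 4³ + 2³ + 3³ = 64 + 8 + 27 = 99

99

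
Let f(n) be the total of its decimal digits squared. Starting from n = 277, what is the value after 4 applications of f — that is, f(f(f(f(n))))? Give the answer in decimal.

29

277 → 2² + 7² + 7² = 102
102 → 1² + 0² + 2² = 5
5 → 5² = 25
25 → 2² + 5² = 29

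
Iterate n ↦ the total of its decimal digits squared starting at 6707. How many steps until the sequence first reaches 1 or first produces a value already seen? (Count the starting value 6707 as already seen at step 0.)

6707 → 134
134 → 26
26 → 40
40 → 16
16 → 37
37 → 58
58 → 89
89 → 145
145 → 42
42 → 20
20 → 4
4 → 16  — 16 repeats.
That took 12 steps.

12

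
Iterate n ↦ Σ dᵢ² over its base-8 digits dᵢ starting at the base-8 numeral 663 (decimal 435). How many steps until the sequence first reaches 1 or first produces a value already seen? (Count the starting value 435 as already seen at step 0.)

435 = (6,6,3)_8 → 6² + 6² + 3² = 36 + 36 + 9 = 81
81 = (1,2,1)_8 → 1² + 2² + 1² = 1 + 4 + 1 = 6
6 = (6)_8 → 6² = 36
36 = (4,4)_8 → 4² + 4² = 16 + 16 = 32
32 = (4,0)_8 → 4² + 0² = 16 + 0 = 16
16 = (2,0)_8 → 2² + 0² = 4 + 0 = 4
4 = (4)_8 → 4² = 16  — 16 repeats.
That took 7 steps.

7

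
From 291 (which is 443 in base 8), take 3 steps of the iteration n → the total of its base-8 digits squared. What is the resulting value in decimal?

13

291 = (4,4,3)_8 → 4² + 4² + 3² = 41
41 = (5,1)_8 → 5² + 1² = 26
26 = (3,2)_8 → 3² + 2² = 13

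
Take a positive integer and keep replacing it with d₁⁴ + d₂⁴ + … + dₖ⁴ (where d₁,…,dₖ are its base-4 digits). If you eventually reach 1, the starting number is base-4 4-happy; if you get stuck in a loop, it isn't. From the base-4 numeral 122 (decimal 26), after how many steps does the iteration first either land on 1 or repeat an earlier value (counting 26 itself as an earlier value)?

26 = (1,2,2)_4 → 1⁴ + 2⁴ + 2⁴ = 33
33 = (2,0,1)_4 → 2⁴ + 0⁴ + 1⁴ = 17
17 = (1,0,1)_4 → 1⁴ + 0⁴ + 1⁴ = 2
2 = (2)_4 → 2⁴ = 16
16 = (1,0,0)_4 → 1⁴ + 0⁴ + 0⁴ = 1  — reached 1.
That took 5 steps.

5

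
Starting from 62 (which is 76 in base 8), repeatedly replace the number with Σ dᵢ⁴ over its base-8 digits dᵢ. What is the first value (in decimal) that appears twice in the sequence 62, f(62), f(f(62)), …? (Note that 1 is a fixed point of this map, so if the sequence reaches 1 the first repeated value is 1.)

62 = (7,6)_8 → 7⁴ + 6⁴ = 2401 + 1296 = 3697
3697 = (7,1,6,1)_8 → 7⁴ + 1⁴ + 6⁴ + 1⁴ = 2401 + 1 + 1296 + 1 = 3699
3699 = (7,1,6,3)_8 → 7⁴ + 1⁴ + 6⁴ + 3⁴ = 2401 + 1 + 1296 + 81 = 3779
3779 = (7,3,0,3)_8 → 7⁴ + 3⁴ + 0⁴ + 3⁴ = 2401 + 81 + 0 + 81 = 2563
2563 = (5,0,0,3)_8 → 5⁴ + 0⁴ + 0⁴ + 3⁴ = 625 + 0 + 0 + 81 = 706
706 = (1,3,0,2)_8 → 1⁴ + 3⁴ + 0⁴ + 2⁴ = 1 + 81 + 0 + 16 = 98
98 = (1,4,2)_8 → 1⁴ + 4⁴ + 2⁴ = 1 + 256 + 16 = 273
273 = (4,2,1)_8 → 4⁴ + 2⁴ + 1⁴ = 256 + 16 + 1 = 273  — 273 already appeared earlier.

273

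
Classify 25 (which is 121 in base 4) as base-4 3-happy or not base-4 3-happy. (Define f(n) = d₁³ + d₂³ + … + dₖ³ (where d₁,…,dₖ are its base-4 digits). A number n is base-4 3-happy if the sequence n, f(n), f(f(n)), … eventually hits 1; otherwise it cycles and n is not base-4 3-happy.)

base-4 3-happy

25 = (1,2,1)_4 → 1³ + 2³ + 1³ = 10
10 = (2,2)_4 → 2³ + 2³ = 16
16 = (1,0,0)_4 → 1³ + 0³ + 0³ = 1  — reached 1.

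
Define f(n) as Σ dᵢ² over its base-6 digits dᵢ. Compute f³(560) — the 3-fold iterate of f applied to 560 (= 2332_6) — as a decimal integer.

560 = (2,3,3,2)_6 → 2² + 3² + 3² + 2² = 4 + 9 + 9 + 4 = 26
26 = (4,2)_6 → 4² + 2² = 16 + 4 = 20
20 = (3,2)_6 → 3² + 2² = 9 + 4 = 13

13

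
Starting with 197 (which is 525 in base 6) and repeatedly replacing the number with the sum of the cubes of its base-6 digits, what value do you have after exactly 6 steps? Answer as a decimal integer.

197 = (5,2,5)_6 → 5³ + 2³ + 5³ = 125 + 8 + 125 = 258
258 = (1,1,1,0)_6 → 1³ + 1³ + 1³ + 0³ = 1 + 1 + 1 + 0 = 3
3 = (3)_6 → 3³ = 27
27 = (4,3)_6 → 4³ + 3³ = 64 + 27 = 91
91 = (2,3,1)_6 → 2³ + 3³ + 1³ = 8 + 27 + 1 = 36
36 = (1,0,0)_6 → 1³ + 0³ + 0³ = 1 + 0 + 0 = 1

1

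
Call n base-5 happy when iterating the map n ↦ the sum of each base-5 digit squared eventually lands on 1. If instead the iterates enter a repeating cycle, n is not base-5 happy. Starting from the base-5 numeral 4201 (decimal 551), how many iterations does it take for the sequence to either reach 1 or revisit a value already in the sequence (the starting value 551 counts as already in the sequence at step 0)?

4

551 = (4,2,0,1)_5 → 4² + 2² + 0² + 1² = 16 + 4 + 0 + 1 = 21
21 = (4,1)_5 → 4² + 1² = 16 + 1 = 17
17 = (3,2)_5 → 3² + 2² = 9 + 4 = 13
13 = (2,3)_5 → 2² + 3² = 4 + 9 = 13  — 13 repeats.
That took 4 steps.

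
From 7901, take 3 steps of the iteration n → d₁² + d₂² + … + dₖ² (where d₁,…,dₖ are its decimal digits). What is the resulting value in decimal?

2

7901 → 7² + 9² + 0² + 1² = 131
131 → 1² + 3² + 1² = 11
11 → 1² + 1² = 2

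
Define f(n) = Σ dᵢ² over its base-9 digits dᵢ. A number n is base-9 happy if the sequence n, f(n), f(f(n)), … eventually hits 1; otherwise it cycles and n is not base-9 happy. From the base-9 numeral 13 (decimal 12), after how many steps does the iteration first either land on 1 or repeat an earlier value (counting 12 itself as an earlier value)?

12 = (1,3)_9 → 10
10 = (1,1)_9 → 2
2 = (2)_9 → 4
4 = (4)_9 → 16
16 = (1,7)_9 → 50
50 = (5,5)_9 → 50  — 50 repeats.
That took 6 steps.

6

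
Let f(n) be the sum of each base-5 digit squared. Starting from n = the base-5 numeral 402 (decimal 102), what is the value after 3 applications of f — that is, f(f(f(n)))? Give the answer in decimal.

102 = (4,0,2)_5 → 4² + 0² + 2² = 20
20 = (4,0)_5 → 4² + 0² = 16
16 = (3,1)_5 → 3² + 1² = 10

10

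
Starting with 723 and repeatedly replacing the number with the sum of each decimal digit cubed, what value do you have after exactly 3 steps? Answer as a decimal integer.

1032

723 → 7³ + 2³ + 3³ = 343 + 8 + 27 = 378
378 → 3³ + 7³ + 8³ = 27 + 343 + 512 = 882
882 → 8³ + 8³ + 2³ = 512 + 512 + 8 = 1032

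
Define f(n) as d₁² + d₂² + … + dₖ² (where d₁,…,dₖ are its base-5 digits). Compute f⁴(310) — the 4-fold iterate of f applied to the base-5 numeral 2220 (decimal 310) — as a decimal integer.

310 = (2,2,2,0)_5 → 2² + 2² + 2² + 0² = 4 + 4 + 4 + 0 = 12
12 = (2,2)_5 → 2² + 2² = 4 + 4 = 8
8 = (1,3)_5 → 1² + 3² = 1 + 9 = 10
10 = (2,0)_5 → 2² + 0² = 4 + 0 = 4

4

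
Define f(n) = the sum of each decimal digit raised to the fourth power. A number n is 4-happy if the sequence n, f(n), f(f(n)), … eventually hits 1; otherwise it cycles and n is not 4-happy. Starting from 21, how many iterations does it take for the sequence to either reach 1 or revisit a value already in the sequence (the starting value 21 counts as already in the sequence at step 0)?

5

21 → 2⁴ + 1⁴ = 16 + 1 = 17
17 → 1⁴ + 7⁴ = 1 + 2401 = 2402
2402 → 2⁴ + 4⁴ + 0⁴ + 2⁴ = 16 + 256 + 0 + 16 = 288
288 → 2⁴ + 8⁴ + 8⁴ = 16 + 4096 + 4096 = 8208
8208 → 8⁴ + 2⁴ + 0⁴ + 8⁴ = 4096 + 16 + 0 + 4096 = 8208  — 8208 repeats.
That took 5 steps.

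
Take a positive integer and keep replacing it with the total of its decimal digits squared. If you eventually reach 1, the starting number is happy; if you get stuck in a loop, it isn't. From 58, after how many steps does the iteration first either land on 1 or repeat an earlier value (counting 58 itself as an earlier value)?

8

58 → 5² + 8² = 89
89 → 8² + 9² = 145
145 → 1² + 4² + 5² = 42
42 → 4² + 2² = 20
20 → 2² + 0² = 4
4 → 4² = 16
16 → 1² + 6² = 37
37 → 3² + 7² = 58  — 58 repeats.
That took 8 steps.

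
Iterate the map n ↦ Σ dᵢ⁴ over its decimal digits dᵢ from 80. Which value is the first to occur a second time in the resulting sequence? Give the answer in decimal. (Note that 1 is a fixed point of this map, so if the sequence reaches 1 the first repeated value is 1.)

4179

80 → 8⁴ + 0⁴ = 4096 + 0 = 4096
4096 → 4⁴ + 0⁴ + 9⁴ + 6⁴ = 256 + 0 + 6561 + 1296 = 8113
8113 → 8⁴ + 1⁴ + 1⁴ + 3⁴ = 4096 + 1 + 1 + 81 = 4179
4179 → 4⁴ + 1⁴ + 7⁴ + 9⁴ = 256 + 1 + 2401 + 6561 = 9219
9219 → 9⁴ + 2⁴ + 1⁴ + 9⁴ = 6561 + 16 + 1 + 6561 = 13139
13139 → 1⁴ + 3⁴ + 1⁴ + 3⁴ + 9⁴ = 1 + 81 + 1 + 81 + 6561 = 6725
6725 → 6⁴ + 7⁴ + 2⁴ + 5⁴ = 1296 + 2401 + 16 + 625 = 4338
4338 → 4⁴ + 3⁴ + 3⁴ + 8⁴ = 256 + 81 + 81 + 4096 = 4514
4514 → 4⁴ + 5⁴ + 1⁴ + 4⁴ = 256 + 625 + 1 + 256 = 1138
1138 → 1⁴ + 1⁴ + 3⁴ + 8⁴ = 1 + 1 + 81 + 4096 = 4179  — 4179 already appeared earlier.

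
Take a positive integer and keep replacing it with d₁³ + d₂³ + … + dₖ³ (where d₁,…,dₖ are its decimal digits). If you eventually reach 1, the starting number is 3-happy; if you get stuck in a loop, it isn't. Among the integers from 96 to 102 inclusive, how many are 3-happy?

1

96: 96 → 945 → 918 → 1242 → 81 → 513 → 153 → 153  — not 3-happy
97: 97 → 1072 → 352 → 160 → 217 → 352  — not 3-happy
98: 98 → 1241 → 74 → 407 → 407  — not 3-happy
99: 99 → 1458 → 702 → 351 → 153 → 153  — not 3-happy
100: 100 → 1  — 3-happy
101: 101 → 2 → 8 → 512 → 134 → 92 → 737 → 713 → 371 → 371  — not 3-happy
102: 102 → 9 → 729 → 1080 → 513 → 153 → 153  — not 3-happy
3-happy: 100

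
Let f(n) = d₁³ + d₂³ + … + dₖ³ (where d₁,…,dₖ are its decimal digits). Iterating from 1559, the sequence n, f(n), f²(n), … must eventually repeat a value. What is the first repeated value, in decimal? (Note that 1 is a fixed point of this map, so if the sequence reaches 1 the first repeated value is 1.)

407

1559 → 1³ + 5³ + 5³ + 9³ = 980
980 → 9³ + 8³ + 0³ = 1241
1241 → 1³ + 2³ + 4³ + 1³ = 74
74 → 7³ + 4³ = 407
407 → 4³ + 0³ + 7³ = 407  — 407 already appeared earlier.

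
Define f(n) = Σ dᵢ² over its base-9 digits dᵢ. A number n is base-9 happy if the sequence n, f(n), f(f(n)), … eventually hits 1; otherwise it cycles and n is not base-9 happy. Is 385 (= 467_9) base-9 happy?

base-9 happy

385 = (4,6,7)_9 → 4² + 6² + 7² = 16 + 36 + 49 = 101
101 = (1,2,2)_9 → 1² + 2² + 2² = 1 + 4 + 4 = 9
9 = (1,0)_9 → 1² + 0² = 1 + 0 = 1  — reached 1.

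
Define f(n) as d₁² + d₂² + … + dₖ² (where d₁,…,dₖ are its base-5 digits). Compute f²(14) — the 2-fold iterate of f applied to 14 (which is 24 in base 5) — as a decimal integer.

16

14 = (2,4)_5 → 2² + 4² = 20
20 = (4,0)_5 → 4² + 0² = 16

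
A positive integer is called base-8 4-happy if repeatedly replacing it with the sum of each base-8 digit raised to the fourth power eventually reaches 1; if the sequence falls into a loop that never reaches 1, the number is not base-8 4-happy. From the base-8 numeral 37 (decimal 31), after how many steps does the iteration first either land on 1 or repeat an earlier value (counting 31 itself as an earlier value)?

31 = (3,7)_8 → 3⁴ + 7⁴ = 2482
2482 = (4,6,6,2)_8 → 4⁴ + 6⁴ + 6⁴ + 2⁴ = 2864
2864 = (5,4,6,0)_8 → 5⁴ + 4⁴ + 6⁴ + 0⁴ = 2177
2177 = (4,2,0,1)_8 → 4⁴ + 2⁴ + 0⁴ + 1⁴ = 273
273 = (4,2,1)_8 → 4⁴ + 2⁴ + 1⁴ = 273  — 273 repeats.
That took 5 steps.

5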